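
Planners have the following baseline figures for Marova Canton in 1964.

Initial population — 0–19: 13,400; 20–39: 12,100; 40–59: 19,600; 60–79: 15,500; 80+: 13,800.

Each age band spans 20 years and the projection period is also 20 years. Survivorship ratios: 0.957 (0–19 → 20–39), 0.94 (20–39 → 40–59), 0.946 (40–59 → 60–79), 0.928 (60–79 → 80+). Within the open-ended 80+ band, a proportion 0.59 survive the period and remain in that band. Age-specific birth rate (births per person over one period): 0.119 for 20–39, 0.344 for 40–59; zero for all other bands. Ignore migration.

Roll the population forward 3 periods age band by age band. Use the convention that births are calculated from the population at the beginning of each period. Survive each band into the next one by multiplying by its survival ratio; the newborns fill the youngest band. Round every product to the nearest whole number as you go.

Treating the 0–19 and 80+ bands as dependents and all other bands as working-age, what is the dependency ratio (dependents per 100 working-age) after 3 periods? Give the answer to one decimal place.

137.9

(Bands numbered youngest = 1 to oldest = 5.)
[period 1]
Births: 12100 * 0.119 = 1440, 19600 * 0.344 = 6742 — total 8182
Band 2: 13400 * 0.957 = 12824
Band 3: 12100 * 0.94 = 11374
Band 4: 19600 * 0.946 = 18542
Band 5: 15500 * 0.928 + 13800 * 0.59 = 14384 + 8142 = 22526
Population now: 0–19=8182, 20–39=12824, 40–59=11374, 60–79=18542, 80+=22526
[period 2]
Births: 12824 * 0.119 = 1526, 11374 * 0.344 = 3913 — total 5439
Band 2: 8182 * 0.957 = 7830
Band 3: 12824 * 0.94 = 12055
Band 4: 11374 * 0.946 = 10760
Band 5: 18542 * 0.928 + 22526 * 0.59 = 17207 + 13290 = 30497
Population now: 0–19=5439, 20–39=7830, 40–59=12055, 60–79=10760, 80+=30497
[period 3]
Births: 7830 * 0.119 = 932, 12055 * 0.344 = 4147 — total 5079
Band 2: 5439 * 0.957 = 5205
Band 3: 7830 * 0.94 = 7360
Band 4: 12055 * 0.946 = 11404
Band 5: 10760 * 0.928 + 30497 * 0.59 = 9985 + 17993 = 27978
Population now: 0–19=5079, 20–39=5205, 40–59=7360, 60–79=11404, 80+=27978
Dependents (band 0–19 + band 80+) = 5079 + 27978 = 33057; working-age = 23969; ratio = 33057/23969 × 100 = 137.9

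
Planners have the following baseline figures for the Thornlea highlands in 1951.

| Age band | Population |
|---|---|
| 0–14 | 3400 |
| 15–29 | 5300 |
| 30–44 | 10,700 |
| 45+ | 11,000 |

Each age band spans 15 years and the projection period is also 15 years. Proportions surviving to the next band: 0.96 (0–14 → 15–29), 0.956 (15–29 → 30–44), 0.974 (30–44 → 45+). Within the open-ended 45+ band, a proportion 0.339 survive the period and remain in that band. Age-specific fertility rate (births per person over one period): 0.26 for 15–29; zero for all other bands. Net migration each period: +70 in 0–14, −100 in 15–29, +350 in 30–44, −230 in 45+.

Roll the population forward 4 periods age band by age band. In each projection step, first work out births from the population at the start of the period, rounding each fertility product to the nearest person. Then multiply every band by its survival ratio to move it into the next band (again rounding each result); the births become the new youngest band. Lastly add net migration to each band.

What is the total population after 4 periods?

5100

Numbering the groups 1..4 from youngest to oldest:
After projecting period 1:
Births: 5300 × 0.26 = 1378
Group 2: 3400 × 0.96 = 3264
Group 3: 5300 × 0.956 = 5067
Group 4: 10700 × 0.974 + 11000 × 0.339 = 10422 + 3729 = 14151
Net migration: Group 1 + 70 → 1448; Group 2 − 100 → 3164; Group 3 + 350 → 5417; Group 4 − 230 → 13921
End of period: [1448, 3164, 5417, 13921]
After projecting period 2:
Births: 3164 × 0.26 = 823
Group 2: 1448 × 0.96 = 1390
Group 3: 3164 × 0.956 = 3025
Group 4: 5417 × 0.974 + 13921 × 0.339 = 5276 + 4719 = 9995
Net migration: Group 1 + 70 → 893; Group 2 − 100 → 1290; Group 3 + 350 → 3375; Group 4 − 230 → 9765
End of period: [893, 1290, 3375, 9765]
After projecting period 3:
Births: 1290 × 0.26 = 335
Group 2: 893 × 0.96 = 857
Group 3: 1290 × 0.956 = 1233
Group 4: 3375 × 0.974 + 9765 × 0.339 = 3287 + 3310 = 6597
Net migration: Group 1 + 70 → 405; Group 2 − 100 → 757; Group 3 + 350 → 1583; Group 4 − 230 → 6367
End of period: [405, 757, 1583, 6367]
After projecting period 4:
Births: 757 × 0.26 = 197
Group 2: 405 × 0.96 = 389
Group 3: 757 × 0.956 = 724
Group 4: 1583 × 0.974 + 6367 × 0.339 = 1542 + 2158 = 3700
Net migration: Group 1 + 70 → 267; Group 2 − 100 → 289; Group 3 + 350 → 1074; Group 4 − 230 → 3470
End of period: [267, 289, 1074, 3470]
Total after period 4: 267 + 289 + 1074 + 3470 = 5100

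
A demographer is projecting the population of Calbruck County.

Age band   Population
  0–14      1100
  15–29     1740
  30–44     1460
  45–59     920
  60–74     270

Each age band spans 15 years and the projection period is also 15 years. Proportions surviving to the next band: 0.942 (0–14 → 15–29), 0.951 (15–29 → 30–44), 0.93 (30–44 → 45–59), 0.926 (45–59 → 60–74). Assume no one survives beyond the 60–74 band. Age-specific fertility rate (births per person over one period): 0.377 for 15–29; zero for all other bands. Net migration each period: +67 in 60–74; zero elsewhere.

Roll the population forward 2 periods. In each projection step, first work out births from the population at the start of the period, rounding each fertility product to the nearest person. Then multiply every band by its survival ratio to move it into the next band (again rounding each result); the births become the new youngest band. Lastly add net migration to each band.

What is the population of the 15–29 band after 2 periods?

618

Call the groups 1 to 5, youngest first.
After projecting period 1:
Births: 1740 × 0.377 = 656
Group 2: 1100 × 0.942 = 1036
Group 3: 1740 × 0.951 = 1655
Group 4: 1460 × 0.93 = 1358
Group 5: 920 × 0.926 = 852
Net migration: Group 5 + 67 → 919
End of period: [656, 1036, 1655, 1358, 919]
After projecting period 2:
Births: 1036 × 0.377 = 391
Group 2: 656 × 0.942 = 618
Group 3: 1036 × 0.951 = 985
Group 4: 1655 × 0.93 = 1539
Group 5: 1358 × 0.926 = 1258
Net migration: Group 5 + 67 → 1325
End of period: [391, 618, 985, 1539, 1325]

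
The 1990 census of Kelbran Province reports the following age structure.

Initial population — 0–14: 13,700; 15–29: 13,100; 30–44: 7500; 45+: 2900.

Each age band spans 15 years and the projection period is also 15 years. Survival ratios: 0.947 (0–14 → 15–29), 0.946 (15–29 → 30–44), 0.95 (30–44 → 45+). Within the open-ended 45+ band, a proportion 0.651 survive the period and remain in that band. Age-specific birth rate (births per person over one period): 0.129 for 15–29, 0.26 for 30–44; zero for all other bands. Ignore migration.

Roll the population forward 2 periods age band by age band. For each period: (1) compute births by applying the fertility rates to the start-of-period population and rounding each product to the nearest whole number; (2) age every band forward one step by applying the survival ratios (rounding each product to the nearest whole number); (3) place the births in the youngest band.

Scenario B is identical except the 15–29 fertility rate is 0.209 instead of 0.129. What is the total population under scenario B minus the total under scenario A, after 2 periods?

2031

[period 1]
Births: 13100 × 0.129 = 1690, 7500 × 0.26 = 1950 → total 3640
15–29: 13700 × 0.947 = 12974
30–44: 13100 × 0.946 = 12393
45+: 7500 × 0.95 + 2900 × 0.651 = 7125 + 1888 = 9013
Population now: 0–14=3640, 15–29=12974, 30–44=12393, 45+=9013
[period 2]
Births: 12974 × 0.129 = 1674, 12393 × 0.26 = 3222 → total 4896
15–29: 3640 × 0.947 = 3447
30–44: 12974 × 0.946 = 12273
45+: 12393 × 0.95 + 9013 × 0.651 = 11773 + 5867 = 17640
Population now: 0–14=4896, 15–29=3447, 30–44=12273, 45+=17640
Scenario A total after 2 periods: 38256
Scenario B projection —
[period 1]
Births: 13100 × 0.209 = 2738, 7500 × 0.26 = 1950 → total 4688
15–29: 13700 × 0.947 = 12974
30–44: 13100 × 0.946 = 12393
45+: 7500 × 0.95 + 2900 × 0.651 = 7125 + 1888 = 9013
Population now: 0–14=4688, 15–29=12974, 30–44=12393, 45+=9013
[period 2]
Births: 12974 × 0.209 = 2712, 12393 × 0.26 = 3222 → total 5934
15–29: 4688 × 0.947 = 4440
30–44: 12974 × 0.946 = 12273
45+: 12393 × 0.95 + 9013 × 0.651 = 11773 + 5867 = 17640
Population now: 0–14=5934, 15–29=4440, 30–44=12273, 45+=17640
Scenario B total after 2 periods: 40287
Difference B − A = 40287 − 38256 = 2031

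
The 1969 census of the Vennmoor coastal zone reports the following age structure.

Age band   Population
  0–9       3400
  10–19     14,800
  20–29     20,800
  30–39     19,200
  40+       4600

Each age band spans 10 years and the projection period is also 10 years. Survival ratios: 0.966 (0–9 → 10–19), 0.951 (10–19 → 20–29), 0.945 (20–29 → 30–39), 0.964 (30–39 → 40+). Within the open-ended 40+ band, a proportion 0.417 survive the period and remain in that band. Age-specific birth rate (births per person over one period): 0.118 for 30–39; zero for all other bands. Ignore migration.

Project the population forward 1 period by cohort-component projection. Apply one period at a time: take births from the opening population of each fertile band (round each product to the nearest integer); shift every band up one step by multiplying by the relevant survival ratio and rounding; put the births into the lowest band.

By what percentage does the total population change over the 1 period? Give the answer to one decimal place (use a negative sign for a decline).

-4.9

[period 1]
Births: 19200 × 0.118 = 2266
10–19: 3400 × 0.966 = 3284
20–29: 14800 × 0.951 = 14075
30–39: 20800 × 0.945 = 19656
40+: 19200 × 0.964 + 4600 × 0.417 = 18509 + 1918 = 20427
Population now: 0–9=2266, 10–19=3284, 20–29=14075, 30–39=19656, 40+=20427
Total: 62800 → 59708; change = -3092; percentage change = -4.9%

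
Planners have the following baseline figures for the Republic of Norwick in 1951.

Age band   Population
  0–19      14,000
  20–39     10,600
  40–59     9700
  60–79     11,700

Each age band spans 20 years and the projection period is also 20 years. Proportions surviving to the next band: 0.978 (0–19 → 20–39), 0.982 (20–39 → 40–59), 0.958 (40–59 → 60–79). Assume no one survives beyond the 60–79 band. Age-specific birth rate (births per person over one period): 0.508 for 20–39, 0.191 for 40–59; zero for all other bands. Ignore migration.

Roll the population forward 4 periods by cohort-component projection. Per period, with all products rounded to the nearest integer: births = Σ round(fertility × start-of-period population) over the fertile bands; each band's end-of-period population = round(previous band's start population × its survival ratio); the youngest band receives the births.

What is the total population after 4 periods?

27049

(Groups numbered youngest = 1 to oldest = 4.)
Period 1.
Births: 10600 * 0.508 = 5385 ; 9700 * 0.191 = 1853 ⇒ total 7238
Group 2: 14000 * 0.978 = 13692
Group 3: 10600 * 0.982 = 10409
Group 4: 9700 * 0.958 = 9293
End of period: [7238, 13692, 10409, 9293]
Period 2.
Births: 13692 * 0.508 = 6956 ; 10409 * 0.191 = 1988 ⇒ total 8944
Group 2: 7238 * 0.978 = 7079
Group 3: 13692 * 0.982 = 13446
Group 4: 10409 * 0.958 = 9972
End of period: [8944, 7079, 13446, 9972]
Period 3.
Births: 7079 * 0.508 = 3596 ; 13446 * 0.191 = 2568 ⇒ total 6164
Group 2: 8944 * 0.978 = 8747
Group 3: 7079 * 0.982 = 6952
Group 4: 13446 * 0.958 = 12881
End of period: [6164, 8747, 6952, 12881]
Period 4.
Births: 8747 * 0.508 = 4443 ; 6952 * 0.191 = 1328 ⇒ total 5771
Group 2: 6164 * 0.978 = 6028
Group 3: 8747 * 0.982 = 8590
Group 4: 6952 * 0.958 = 6660
End of period: [5771, 6028, 8590, 6660]
Total after period 4: 5771 + 6028 + 8590 + 6660 = 27049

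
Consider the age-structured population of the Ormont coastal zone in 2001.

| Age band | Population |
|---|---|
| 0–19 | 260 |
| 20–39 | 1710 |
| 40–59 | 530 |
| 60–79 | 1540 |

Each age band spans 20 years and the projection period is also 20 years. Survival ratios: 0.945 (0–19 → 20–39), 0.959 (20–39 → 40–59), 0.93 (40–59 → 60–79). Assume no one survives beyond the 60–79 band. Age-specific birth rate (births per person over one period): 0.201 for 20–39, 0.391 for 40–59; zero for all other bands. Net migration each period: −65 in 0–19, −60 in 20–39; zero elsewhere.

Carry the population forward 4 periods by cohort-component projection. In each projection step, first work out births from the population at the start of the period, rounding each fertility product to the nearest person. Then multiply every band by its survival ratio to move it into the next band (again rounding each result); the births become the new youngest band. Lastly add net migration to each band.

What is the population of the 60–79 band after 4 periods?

356

— Period 1 —
Births: 1710 * 0.201 = 344, 530 * 0.391 = 207 → 551
20–39: 260 * 0.945 = 246
40–59: 1710 * 0.959 = 1640
60–79: 530 * 0.93 = 493
Net migration: 0–19 − 65 → 486; 20–39 − 60 → 186
Population now: 0–19=486, 20–39=186, 40–59=1640, 60–79=493
— Period 2 —
Births: 186 * 0.201 = 37, 1640 * 0.391 = 641 → 678
20–39: 486 * 0.945 = 459
40–59: 186 * 0.959 = 178
60–79: 1640 * 0.93 = 1525
Net migration: 0–19 − 65 → 613; 20–39 − 60 → 399
Population now: 0–19=613, 20–39=399, 40–59=178, 60–79=1525
— Period 3 —
Births: 399 * 0.201 = 80, 178 * 0.391 = 70 → 150
20–39: 613 * 0.945 = 579
40–59: 399 * 0.959 = 383
60–79: 178 * 0.93 = 166
Net migration: 0–19 − 65 → 85; 20–39 − 60 → 519
Population now: 0–19=85, 20–39=519, 40–59=383, 60–79=166
— Period 4 —
Births: 519 * 0.201 = 104, 383 * 0.391 = 150 → 254
20–39: 85 * 0.945 = 80
40–59: 519 * 0.959 = 498
60–79: 383 * 0.93 = 356
Net migration: 0–19 − 65 → 189; 20–39 − 60 → 20
Population now: 0–19=189, 20–39=20, 40–59=498, 60–79=356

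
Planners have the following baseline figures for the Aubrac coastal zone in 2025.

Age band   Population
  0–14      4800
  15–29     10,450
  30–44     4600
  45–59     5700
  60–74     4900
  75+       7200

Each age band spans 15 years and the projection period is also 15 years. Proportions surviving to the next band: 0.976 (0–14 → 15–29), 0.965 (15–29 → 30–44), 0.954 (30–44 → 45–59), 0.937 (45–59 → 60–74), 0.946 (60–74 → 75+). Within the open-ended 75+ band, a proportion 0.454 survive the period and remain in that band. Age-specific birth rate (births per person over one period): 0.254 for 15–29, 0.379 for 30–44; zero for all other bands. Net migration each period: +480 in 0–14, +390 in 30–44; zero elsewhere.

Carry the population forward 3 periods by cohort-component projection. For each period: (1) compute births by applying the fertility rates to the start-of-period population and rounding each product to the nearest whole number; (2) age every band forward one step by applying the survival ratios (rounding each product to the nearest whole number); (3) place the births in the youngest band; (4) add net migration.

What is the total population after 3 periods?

Call the groups 1 to 6, youngest first.
Period 1:
Births: 10450 * 0.254 = 2654  |  4600 * 0.379 = 1743 → 4397
Group 2: 4800 * 0.976 = 4685
Group 3: 10450 * 0.965 = 10084
Group 4: 4600 * 0.954 = 4388
Group 5: 5700 * 0.937 = 5341
Group 6: 4900 * 0.946 + 7200 * 0.454 = 4635 + 3269 = 7904
Net migration: Group 1 + 480 → 4877; Group 3 + 390 → 10474
End of period: [4877, 4685, 10474, 4388, 5341, 7904]
Period 2:
Births: 4685 * 0.254 = 1190  |  10474 * 0.379 = 3970 → 5160
Group 2: 4877 * 0.976 = 4760
Group 3: 4685 * 0.965 = 4521
Group 4: 10474 * 0.954 = 9992
Group 5: 4388 * 0.937 = 4112
Group 6: 5341 * 0.946 + 7904 * 0.454 = 5053 + 3588 = 8641
Net migration: Group 1 + 480 → 5640; Group 3 + 390 → 4911
End of period: [5640, 4760, 4911, 9992, 4112, 8641]
Period 3:
Births: 4760 * 0.254 = 1209  |  4911 * 0.379 = 1861 → 3070
Group 2: 5640 * 0.976 = 5505
Group 3: 4760 * 0.965 = 4593
Group 4: 4911 * 0.954 = 4685
Group 5: 9992 * 0.937 = 9363
Group 6: 4112 * 0.946 + 8641 * 0.454 = 3890 + 3923 = 7813
Net migration: Group 1 + 480 → 3550; Group 3 + 390 → 4983
End of period: [3550, 5505, 4983, 4685, 9363, 7813]
Total after period 3: 3550 + 5505 + 4983 + 4685 + 9363 + 7813 = 35899

35899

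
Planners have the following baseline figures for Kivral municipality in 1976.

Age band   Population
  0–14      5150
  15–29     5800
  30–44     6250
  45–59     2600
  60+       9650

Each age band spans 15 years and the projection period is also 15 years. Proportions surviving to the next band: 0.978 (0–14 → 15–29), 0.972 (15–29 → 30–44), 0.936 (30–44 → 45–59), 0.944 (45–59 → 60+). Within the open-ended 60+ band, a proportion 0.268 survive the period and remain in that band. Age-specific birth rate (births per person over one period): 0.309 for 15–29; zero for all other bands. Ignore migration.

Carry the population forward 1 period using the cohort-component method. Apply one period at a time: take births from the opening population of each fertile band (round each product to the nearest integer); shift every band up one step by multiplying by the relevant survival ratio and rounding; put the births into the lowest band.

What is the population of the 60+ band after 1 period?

5040

Let group 1 be 0–14 through group 5 = 60+.
Period 1:
Births: 5800 × 0.309 = 1792
Group 2: 5150 × 0.978 = 5037
Group 3: 5800 × 0.972 = 5638
Group 4: 6250 × 0.936 = 5850
Group 5: 2600 × 0.944 + 9650 × 0.268 = 2454 + 2586 = 5040
End of period: [1792, 5037, 5638, 5850, 5040]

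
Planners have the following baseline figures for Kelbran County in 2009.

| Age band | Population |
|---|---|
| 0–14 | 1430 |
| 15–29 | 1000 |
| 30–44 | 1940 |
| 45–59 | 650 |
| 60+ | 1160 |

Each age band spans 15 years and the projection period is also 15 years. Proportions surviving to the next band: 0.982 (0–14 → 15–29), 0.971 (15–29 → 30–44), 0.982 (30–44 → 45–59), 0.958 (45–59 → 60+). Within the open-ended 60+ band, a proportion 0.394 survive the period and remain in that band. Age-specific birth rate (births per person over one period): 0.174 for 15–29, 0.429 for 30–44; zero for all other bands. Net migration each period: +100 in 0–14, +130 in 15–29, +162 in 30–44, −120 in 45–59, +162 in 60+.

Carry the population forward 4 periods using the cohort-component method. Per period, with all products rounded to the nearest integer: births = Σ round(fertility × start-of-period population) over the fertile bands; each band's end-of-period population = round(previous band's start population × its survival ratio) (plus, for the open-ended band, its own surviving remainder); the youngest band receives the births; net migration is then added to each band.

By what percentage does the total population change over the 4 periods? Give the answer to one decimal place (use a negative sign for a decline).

After projecting period 1:
Births: 1000 * 0.174 = 174 ; 1940 * 0.429 = 832 — total 1006
15–29: 1430 * 0.982 = 1404
30–44: 1000 * 0.971 = 971
45–59: 1940 * 0.982 = 1905
60+: 650 * 0.958 + 1160 * 0.394 = 623 + 457 = 1080
Net migration: 0–14 + 100 → 1106; 15–29 + 130 → 1534; 30–44 + 162 → 1133; 45–59 − 120 → 1785; 60+ + 162 → 1242
Population now: 0–14=1106, 15–29=1534, 30–44=1133, 45–59=1785, 60+=1242
After projecting period 2:
Births: 1534 * 0.174 = 267 ; 1133 * 0.429 = 486 — total 753
15–29: 1106 * 0.982 = 1086
30–44: 1534 * 0.971 = 1490
45–59: 1133 * 0.982 = 1113
60+: 1785 * 0.958 + 1242 * 0.394 = 1710 + 489 = 2199
Net migration: 0–14 + 100 → 853; 15–29 + 130 → 1216; 30–44 + 162 → 1652; 45–59 − 120 → 993; 60+ + 162 → 2361
Population now: 0–14=853, 15–29=1216, 30–44=1652, 45–59=993, 60+=2361
After projecting period 3:
Births: 1216 * 0.174 = 212 ; 1652 * 0.429 = 709 — total 921
15–29: 853 * 0.982 = 838
30–44: 1216 * 0.971 = 1181
45–59: 1652 * 0.982 = 1622
60+: 993 * 0.958 + 2361 * 0.394 = 951 + 930 = 1881
Net migration: 0–14 + 100 → 1021; 15–29 + 130 → 968; 30–44 + 162 → 1343; 45–59 − 120 → 1502; 60+ + 162 → 2043
Population now: 0–14=1021, 15–29=968, 30–44=1343, 45–59=1502, 60+=2043
After projecting period 4:
Births: 968 * 0.174 = 168 ; 1343 * 0.429 = 576 — total 744
15–29: 1021 * 0.982 = 1003
30–44: 968 * 0.971 = 940
45–59: 1343 * 0.982 = 1319
60+: 1502 * 0.958 + 2043 * 0.394 = 1439 + 805 = 2244
Net migration: 0–14 + 100 → 844; 15–29 + 130 → 1133; 30–44 + 162 → 1102; 45–59 − 120 → 1199; 60+ + 162 → 2406
Population now: 0–14=844, 15–29=1133, 30–44=1102, 45–59=1199, 60+=2406
Total: 6180 → 6684; change = 504; percentage change = 8.2%

8.2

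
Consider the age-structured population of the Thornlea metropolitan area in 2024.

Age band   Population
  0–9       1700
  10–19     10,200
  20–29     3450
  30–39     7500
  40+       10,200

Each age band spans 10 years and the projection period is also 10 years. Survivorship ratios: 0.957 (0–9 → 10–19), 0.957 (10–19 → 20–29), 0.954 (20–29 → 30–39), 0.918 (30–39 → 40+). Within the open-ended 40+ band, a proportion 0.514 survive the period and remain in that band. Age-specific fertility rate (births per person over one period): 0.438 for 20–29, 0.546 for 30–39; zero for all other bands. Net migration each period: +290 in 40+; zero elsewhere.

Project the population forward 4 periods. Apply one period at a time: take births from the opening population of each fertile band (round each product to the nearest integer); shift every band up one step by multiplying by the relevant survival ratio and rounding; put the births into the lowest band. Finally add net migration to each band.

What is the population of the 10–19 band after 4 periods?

Numbering the groups 1..5 from youngest to oldest:
Period 1.
Births: 3450 × 0.438 = 1511  |  7500 × 0.546 = 4095 — total 5606
Group 2: 1700 × 0.957 = 1627
Group 3: 10200 × 0.957 = 9761
Group 4: 3450 × 0.954 = 3291
Group 5: 7500 × 0.918 + 10200 × 0.514 = 6885 + 5243 = 12128
Net migration: Group 5 + 290 → 12418
End of period: [5606, 1627, 9761, 3291, 12418]
Period 2.
Births: 9761 × 0.438 = 4275  |  3291 × 0.546 = 1797 — total 6072
Group 2: 5606 × 0.957 = 5365
Group 3: 1627 × 0.957 = 1557
Group 4: 9761 × 0.954 = 9312
Group 5: 3291 × 0.918 + 12418 × 0.514 = 3021 + 6383 = 9404
Net migration: Group 5 + 290 → 9694
End of period: [6072, 5365, 1557, 9312, 9694]
Period 3.
Births: 1557 × 0.438 = 682  |  9312 × 0.546 = 5084 — total 5766
Group 2: 6072 × 0.957 = 5811
Group 3: 5365 × 0.957 = 5134
Group 4: 1557 × 0.954 = 1485
Group 5: 9312 × 0.918 + 9694 × 0.514 = 8548 + 4983 = 13531
Net migration: Group 5 + 290 → 13821
End of period: [5766, 5811, 5134, 1485, 13821]
Period 4.
Births: 5134 × 0.438 = 2249  |  1485 × 0.546 = 811 — total 3060
Group 2: 5766 × 0.957 = 5518
Group 3: 5811 × 0.957 = 5561
Group 4: 5134 × 0.954 = 4898
Group 5: 1485 × 0.918 + 13821 × 0.514 = 1363 + 7104 = 8467
Net migration: Group 5 + 290 → 8757
End of period: [3060, 5518, 5561, 4898, 8757]

5518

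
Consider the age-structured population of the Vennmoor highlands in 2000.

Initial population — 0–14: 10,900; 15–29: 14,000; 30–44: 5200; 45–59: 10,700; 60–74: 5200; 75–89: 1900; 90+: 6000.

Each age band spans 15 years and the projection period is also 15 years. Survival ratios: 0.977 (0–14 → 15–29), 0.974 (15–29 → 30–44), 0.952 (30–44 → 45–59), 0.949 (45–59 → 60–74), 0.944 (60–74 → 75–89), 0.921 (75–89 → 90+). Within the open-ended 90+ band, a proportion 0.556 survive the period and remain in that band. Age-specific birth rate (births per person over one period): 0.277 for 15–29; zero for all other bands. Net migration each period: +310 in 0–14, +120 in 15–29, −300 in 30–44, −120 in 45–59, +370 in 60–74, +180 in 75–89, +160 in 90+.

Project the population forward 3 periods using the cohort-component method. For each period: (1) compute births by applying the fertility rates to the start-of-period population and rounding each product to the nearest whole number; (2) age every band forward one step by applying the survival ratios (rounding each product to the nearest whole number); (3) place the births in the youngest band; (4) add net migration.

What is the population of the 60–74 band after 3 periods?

Period 1.
Births: 14000 × 0.277 = 3878
15–29: 10900 × 0.977 = 10649
30–44: 14000 × 0.974 = 13636
45–59: 5200 × 0.952 = 4950
60–74: 10700 × 0.949 = 10154
75–89: 5200 × 0.944 = 4909
90+: 1900 × 0.921 + 6000 × 0.556 = 1750 + 3336 = 5086
Net migration: 0–14 + 310 → 4188; 15–29 + 120 → 10769; 30–44 − 300 → 13336; 45–59 − 120 → 4830; 60–74 + 370 → 10524; 75–89 + 180 → 5089; 90+ + 160 → 5246
Giving 4188 / 10769 / 13336 / 4830 / 10524 / 5089 / 5246.
Period 2.
Births: 10769 × 0.277 = 2983
15–29: 4188 × 0.977 = 4092
30–44: 10769 × 0.974 = 10489
45–59: 13336 × 0.952 = 12696
60–74: 4830 × 0.949 = 4584
75–89: 10524 × 0.944 = 9935
90+: 5089 × 0.921 + 5246 × 0.556 = 4687 + 2917 = 7604
Net migration: 0–14 + 310 → 3293; 15–29 + 120 → 4212; 30–44 − 300 → 10189; 45–59 − 120 → 12576; 60–74 + 370 → 4954; 75–89 + 180 → 10115; 90+ + 160 → 7764
Giving 3293 / 4212 / 10189 / 12576 / 4954 / 10115 / 7764.
Period 3.
Births: 4212 × 0.277 = 1167
15–29: 3293 × 0.977 = 3217
30–44: 4212 × 0.974 = 4102
45–59: 10189 × 0.952 = 9700
60–74: 12576 × 0.949 = 11935
75–89: 4954 × 0.944 = 4677
90+: 10115 × 0.921 + 7764 × 0.556 = 9316 + 4317 = 13633
Net migration: 0–14 + 310 → 1477; 15–29 + 120 → 3337; 30–44 − 300 → 3802; 45–59 − 120 → 9580; 60–74 + 370 → 12305; 75–89 + 180 → 4857; 90+ + 160 → 13793
Giving 1477 / 3337 / 3802 / 9580 / 12305 / 4857 / 13793.

12305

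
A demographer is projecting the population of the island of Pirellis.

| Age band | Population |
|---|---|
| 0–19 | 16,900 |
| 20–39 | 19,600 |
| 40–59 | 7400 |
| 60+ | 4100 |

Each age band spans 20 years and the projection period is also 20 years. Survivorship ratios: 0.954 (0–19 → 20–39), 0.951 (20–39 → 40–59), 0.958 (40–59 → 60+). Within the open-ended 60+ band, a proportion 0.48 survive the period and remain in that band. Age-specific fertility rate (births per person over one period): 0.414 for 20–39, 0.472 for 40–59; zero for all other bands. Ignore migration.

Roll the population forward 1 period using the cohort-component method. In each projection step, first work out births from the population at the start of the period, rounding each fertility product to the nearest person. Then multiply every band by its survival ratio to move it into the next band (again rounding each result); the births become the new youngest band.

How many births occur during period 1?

[period 1]
Births: 19600 × 0.414 = 8114  |  7400 × 0.472 = 3493 — total 11607
20–39: 16900 × 0.954 = 16123
40–59: 19600 × 0.951 = 18640
60+: 7400 × 0.958 + 4100 × 0.48 = 7089 + 1968 = 9057
Giving 11607 / 16123 / 18640 / 9057.

11607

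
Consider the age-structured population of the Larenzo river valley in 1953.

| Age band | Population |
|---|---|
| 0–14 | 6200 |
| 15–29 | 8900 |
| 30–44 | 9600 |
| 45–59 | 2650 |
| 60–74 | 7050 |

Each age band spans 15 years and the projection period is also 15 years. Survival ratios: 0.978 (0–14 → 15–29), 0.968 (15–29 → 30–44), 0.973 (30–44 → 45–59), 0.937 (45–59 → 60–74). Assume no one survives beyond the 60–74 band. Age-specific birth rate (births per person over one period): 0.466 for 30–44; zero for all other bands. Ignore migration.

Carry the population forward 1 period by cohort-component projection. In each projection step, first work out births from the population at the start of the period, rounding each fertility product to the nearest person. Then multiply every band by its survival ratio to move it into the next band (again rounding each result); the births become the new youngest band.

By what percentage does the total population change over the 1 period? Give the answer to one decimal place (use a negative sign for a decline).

(Groups numbered youngest = 1 to oldest = 5.)
Period 1:
Births: 9600 × 0.466 = 4474
Group 2: 6200 × 0.978 = 6064
Group 3: 8900 × 0.968 = 8615
Group 4: 9600 × 0.973 = 9341
Group 5: 2650 × 0.937 = 2483
Giving 4474 / 6064 / 8615 / 9341 / 2483.
Total: 34400 → 30977; change = -3423; percentage change = -10.0%

-10.0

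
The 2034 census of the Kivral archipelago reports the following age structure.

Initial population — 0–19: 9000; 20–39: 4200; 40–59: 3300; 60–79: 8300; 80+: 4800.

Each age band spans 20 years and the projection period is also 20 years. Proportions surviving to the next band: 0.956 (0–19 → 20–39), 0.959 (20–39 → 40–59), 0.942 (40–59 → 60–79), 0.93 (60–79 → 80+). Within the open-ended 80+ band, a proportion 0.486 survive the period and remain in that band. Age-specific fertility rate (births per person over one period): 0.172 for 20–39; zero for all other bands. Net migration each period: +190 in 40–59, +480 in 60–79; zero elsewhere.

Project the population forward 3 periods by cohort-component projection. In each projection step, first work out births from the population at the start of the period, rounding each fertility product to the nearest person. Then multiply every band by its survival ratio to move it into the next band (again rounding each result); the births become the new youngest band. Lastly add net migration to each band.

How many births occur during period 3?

119

After projecting period 1:
Births: 4200 * 0.172 = 722
20–39: 9000 * 0.956 = 8604
40–59: 4200 * 0.959 = 4028
60–79: 3300 * 0.942 = 3109
80+: 8300 * 0.93 + 4800 * 0.486 = 7719 + 2333 = 10052
Net migration: 40–59 + 190 → 4218; 60–79 + 480 → 3589
→ [722, 8604, 4218, 3589, 10052]
After projecting period 2:
Births: 8604 * 0.172 = 1480
20–39: 722 * 0.956 = 690
40–59: 8604 * 0.959 = 8251
60–79: 4218 * 0.942 = 3973
80+: 3589 * 0.93 + 10052 * 0.486 = 3338 + 4885 = 8223
Net migration: 40–59 + 190 → 8441; 60–79 + 480 → 4453
→ [1480, 690, 8441, 4453, 8223]
After projecting period 3:
Births: 690 * 0.172 = 119
20–39: 1480 * 0.956 = 1415
40–59: 690 * 0.959 = 662
60–79: 8441 * 0.942 = 7951
80+: 4453 * 0.93 + 8223 * 0.486 = 4141 + 3996 = 8137
Net migration: 40–59 + 190 → 852; 60–79 + 480 → 8431
→ [119, 1415, 852, 8431, 8137]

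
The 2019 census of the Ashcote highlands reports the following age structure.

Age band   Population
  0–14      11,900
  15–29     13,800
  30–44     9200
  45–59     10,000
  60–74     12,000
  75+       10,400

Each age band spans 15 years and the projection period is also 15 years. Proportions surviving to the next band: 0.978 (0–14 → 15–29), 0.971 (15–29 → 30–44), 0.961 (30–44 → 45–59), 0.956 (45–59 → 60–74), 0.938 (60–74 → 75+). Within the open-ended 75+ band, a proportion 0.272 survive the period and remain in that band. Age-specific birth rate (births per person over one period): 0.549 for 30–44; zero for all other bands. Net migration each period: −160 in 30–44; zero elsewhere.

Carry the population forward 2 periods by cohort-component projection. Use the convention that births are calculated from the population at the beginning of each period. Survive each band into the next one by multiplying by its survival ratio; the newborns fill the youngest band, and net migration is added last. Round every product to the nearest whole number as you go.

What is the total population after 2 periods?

[period 1]
Births: 9200 × 0.549 = 5051
15–29: 11900 × 0.978 = 11638
30–44: 13800 × 0.971 = 13400
45–59: 9200 × 0.961 = 8841
60–74: 10000 × 0.956 = 9560
75+: 12000 × 0.938 + 10400 × 0.272 = 11256 + 2829 = 14085
Net migration: 30–44 − 160 → 13240
Population now: 0–14=5051, 15–29=11638, 30–44=13240, 45–59=8841, 60–74=9560, 75+=14085
[period 2]
Births: 13240 × 0.549 = 7269
15–29: 5051 × 0.978 = 4940
30–44: 11638 × 0.971 = 11300
45–59: 13240 × 0.961 = 12724
60–74: 8841 × 0.956 = 8452
75+: 9560 × 0.938 + 14085 × 0.272 = 8967 + 3831 = 12798
Net migration: 30–44 − 160 → 11140
Population now: 0–14=7269, 15–29=4940, 30–44=11140, 45–59=12724, 60–74=8452, 75+=12798
Total after period 2: 7269 + 4940 + 11140 + 12724 + 8452 + 12798 = 57323

57323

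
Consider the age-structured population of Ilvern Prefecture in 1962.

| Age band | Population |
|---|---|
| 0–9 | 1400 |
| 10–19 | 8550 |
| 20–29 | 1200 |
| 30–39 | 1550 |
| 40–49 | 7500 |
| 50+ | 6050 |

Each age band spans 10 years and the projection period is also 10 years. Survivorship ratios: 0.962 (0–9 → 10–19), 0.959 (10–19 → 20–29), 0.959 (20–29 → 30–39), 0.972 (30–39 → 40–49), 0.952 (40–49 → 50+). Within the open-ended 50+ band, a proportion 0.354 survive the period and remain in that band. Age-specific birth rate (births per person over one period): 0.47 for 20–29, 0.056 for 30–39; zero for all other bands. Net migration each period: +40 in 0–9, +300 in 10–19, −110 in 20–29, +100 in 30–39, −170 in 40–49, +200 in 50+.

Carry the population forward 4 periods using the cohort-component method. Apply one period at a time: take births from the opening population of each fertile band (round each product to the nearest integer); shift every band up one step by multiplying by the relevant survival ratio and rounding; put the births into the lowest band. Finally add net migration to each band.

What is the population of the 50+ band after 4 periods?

8338

After projecting period 1:
Births: 1200 * 0.47 = 564  |  1550 * 0.056 = 87 → 651
10–19: 1400 * 0.962 = 1347
20–29: 8550 * 0.959 = 8199
30–39: 1200 * 0.959 = 1151
40–49: 1550 * 0.972 = 1507
50+: 7500 * 0.952 + 6050 * 0.354 = 7140 + 2142 = 9282
Net migration: 0–9 + 40 → 691; 10–19 + 300 → 1647; 20–29 − 110 → 8089; 30–39 + 100 → 1251; 40–49 − 170 → 1337; 50+ + 200 → 9482
→ [691, 1647, 8089, 1251, 1337, 9482]
After projecting period 2:
Births: 8089 * 0.47 = 3802  |  1251 * 0.056 = 70 → 3872
10–19: 691 * 0.962 = 665
20–29: 1647 * 0.959 = 1579
30–39: 8089 * 0.959 = 7757
40–49: 1251 * 0.972 = 1216
50+: 1337 * 0.952 + 9482 * 0.354 = 1273 + 3357 = 4630
Net migration: 0–9 + 40 → 3912; 10–19 + 300 → 965; 20–29 − 110 → 1469; 30–39 + 100 → 7857; 40–49 − 170 → 1046; 50+ + 200 → 4830
→ [3912, 965, 1469, 7857, 1046, 4830]
After projecting period 3:
Births: 1469 * 0.47 = 690  |  7857 * 0.056 = 440 → 1130
10–19: 3912 * 0.962 = 3763
20–29: 965 * 0.959 = 925
30–39: 1469 * 0.959 = 1409
40–49: 7857 * 0.972 = 7637
50+: 1046 * 0.952 + 4830 * 0.354 = 996 + 1710 = 2706
Net migration: 0–9 + 40 → 1170; 10–19 + 300 → 4063; 20–29 − 110 → 815; 30–39 + 100 → 1509; 40–49 − 170 → 7467; 50+ + 200 → 2906
→ [1170, 4063, 815, 1509, 7467, 2906]
After projecting period 4:
Births: 815 * 0.47 = 383  |  1509 * 0.056 = 85 → 468
10–19: 1170 * 0.962 = 1126
20–29: 4063 * 0.959 = 3896
30–39: 815 * 0.959 = 782
40–49: 1509 * 0.972 = 1467
50+: 7467 * 0.952 + 2906 * 0.354 = 7109 + 1029 = 8138
Net migration: 0–9 + 40 → 508; 10–19 + 300 → 1426; 20–29 − 110 → 3786; 30–39 + 100 → 882; 40–49 − 170 → 1297; 50+ + 200 → 8338
→ [508, 1426, 3786, 882, 1297, 8338]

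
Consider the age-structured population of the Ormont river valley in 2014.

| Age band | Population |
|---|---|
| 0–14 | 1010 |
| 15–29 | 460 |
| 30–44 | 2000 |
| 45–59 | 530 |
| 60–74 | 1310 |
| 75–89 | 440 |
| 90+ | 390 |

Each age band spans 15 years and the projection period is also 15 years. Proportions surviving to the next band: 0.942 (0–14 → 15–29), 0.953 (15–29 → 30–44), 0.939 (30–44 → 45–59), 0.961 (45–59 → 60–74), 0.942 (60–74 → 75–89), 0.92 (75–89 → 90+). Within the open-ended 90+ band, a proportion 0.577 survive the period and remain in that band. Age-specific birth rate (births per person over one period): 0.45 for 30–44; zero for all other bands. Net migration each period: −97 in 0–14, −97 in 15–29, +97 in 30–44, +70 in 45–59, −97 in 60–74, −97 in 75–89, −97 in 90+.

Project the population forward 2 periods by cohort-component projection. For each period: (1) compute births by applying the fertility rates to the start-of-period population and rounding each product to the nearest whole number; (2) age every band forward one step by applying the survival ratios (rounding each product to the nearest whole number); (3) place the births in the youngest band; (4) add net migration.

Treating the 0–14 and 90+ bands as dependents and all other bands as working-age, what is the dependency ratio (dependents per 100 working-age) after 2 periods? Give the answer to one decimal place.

Call the bands 1 to 7, youngest first.
— Period 1 —
Births: 2000 * 0.45 = 900
Band 2: 1010 * 0.942 = 951
Band 3: 460 * 0.953 = 438
Band 4: 2000 * 0.939 = 1878
Band 5: 530 * 0.961 = 509
Band 6: 1310 * 0.942 = 1234
Band 7: 440 * 0.92 + 390 * 0.577 = 405 + 225 = 630
Net migration: Band 1 − 97 → 803; Band 2 − 97 → 854; Band 3 + 97 → 535; Band 4 + 70 → 1948; Band 5 − 97 → 412; Band 6 − 97 → 1137; Band 7 − 97 → 533
Population now: 0–14=803, 15–29=854, 30–44=535, 45–59=1948, 60–74=412, 75–89=1137, 90+=533
— Period 2 —
Births: 535 * 0.45 = 241
Band 2: 803 * 0.942 = 756
Band 3: 854 * 0.953 = 814
Band 4: 535 * 0.939 = 502
Band 5: 1948 * 0.961 = 1872
Band 6: 412 * 0.942 = 388
Band 7: 1137 * 0.92 + 533 * 0.577 = 1046 + 308 = 1354
Net migration: Band 1 − 97 → 144; Band 2 − 97 → 659; Band 3 + 97 → 911; Band 4 + 70 → 572; Band 5 − 97 → 1775; Band 6 − 97 → 291; Band 7 − 97 → 1257
Population now: 0–14=144, 15–29=659, 30–44=911, 45–59=572, 60–74=1775, 75–89=291, 90+=1257
Dependents (band 0–14 + band 90+) = 144 + 1257 = 1401; working-age = 4208; ratio = 1401/4208 × 100 = 33.3

33.3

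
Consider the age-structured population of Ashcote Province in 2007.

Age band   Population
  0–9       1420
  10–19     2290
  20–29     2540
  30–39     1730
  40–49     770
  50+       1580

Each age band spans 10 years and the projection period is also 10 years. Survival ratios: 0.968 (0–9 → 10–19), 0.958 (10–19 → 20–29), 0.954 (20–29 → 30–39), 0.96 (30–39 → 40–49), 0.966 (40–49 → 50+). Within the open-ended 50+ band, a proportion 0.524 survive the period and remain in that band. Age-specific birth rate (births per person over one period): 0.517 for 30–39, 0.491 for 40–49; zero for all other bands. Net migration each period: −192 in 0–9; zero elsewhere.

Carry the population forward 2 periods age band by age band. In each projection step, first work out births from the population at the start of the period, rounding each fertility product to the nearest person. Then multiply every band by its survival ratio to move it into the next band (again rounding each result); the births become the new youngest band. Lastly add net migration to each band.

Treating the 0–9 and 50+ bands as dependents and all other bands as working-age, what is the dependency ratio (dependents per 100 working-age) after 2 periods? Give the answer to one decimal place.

63.5

Numbering the bands 1..6 from youngest to oldest:
Period 1.
Births: 1730 × 0.517 = 894 ; 770 × 0.491 = 378 — total 1272
Band 2: 1420 × 0.968 = 1375
Band 3: 2290 × 0.958 = 2194
Band 4: 2540 × 0.954 = 2423
Band 5: 1730 × 0.96 = 1661
Band 6: 770 × 0.966 + 1580 × 0.524 = 744 + 828 = 1572
Net migration: Band 1 − 192 → 1080
End of period: [1080, 1375, 2194, 2423, 1661, 1572]
Period 2.
Births: 2423 × 0.517 = 1253 ; 1661 × 0.491 = 816 — total 2069
Band 2: 1080 × 0.968 = 1045
Band 3: 1375 × 0.958 = 1317
Band 4: 2194 × 0.954 = 2093
Band 5: 2423 × 0.96 = 2326
Band 6: 1661 × 0.966 + 1572 × 0.524 = 1605 + 824 = 2429
Net migration: Band 1 − 192 → 1877
End of period: [1877, 1045, 1317, 2093, 2326, 2429]
Dependents (band 0–9 + band 50+) = 1877 + 2429 = 4306; working-age = 6781; ratio = 4306/6781 × 100 = 63.5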